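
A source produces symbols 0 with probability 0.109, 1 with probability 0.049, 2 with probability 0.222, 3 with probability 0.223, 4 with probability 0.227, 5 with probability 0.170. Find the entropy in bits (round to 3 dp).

2.447 bits

H = −Σ pᵢ log₂ pᵢ.
−0.109·log₂(0.109) = 0.3485
−0.049·log₂(0.049) = 0.2132
−0.222·log₂(0.222) = 0.4820
−0.223·log₂(0.223) = 0.4828
−0.227·log₂(0.227) = 0.4856
−0.170·log₂(0.170) = 0.4346
Sum ≈ 2.4467 → 2.447 bits.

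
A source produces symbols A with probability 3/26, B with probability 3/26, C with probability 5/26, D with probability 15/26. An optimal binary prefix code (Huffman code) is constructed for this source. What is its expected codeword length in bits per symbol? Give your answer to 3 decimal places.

1.654 bits/symbol

Repeatedly combine the two least-probable nodes; the expected code length is the sum of the merged weights.
merge 3/26 + 3/26 → 3/13
merge 5/26 + 3/13 → 11/26
merge 11/26 + 15/26 → 1
L = 3/13 + 11/26 + 1 = 43/26 ≈ 1.654 bits/symbol.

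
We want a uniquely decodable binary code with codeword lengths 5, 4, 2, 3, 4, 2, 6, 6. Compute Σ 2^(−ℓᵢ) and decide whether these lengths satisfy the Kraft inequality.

0.8125; yes

With common denominator 2^6 = 64: Σ 2^(−ℓᵢ) = 2/64 + 4/64 + 16/64 + 8/64 + 4/64 + 16/64 + 1/64 + 1/64 = 52/64 = 0.8125.
Kraft's inequality requires Σ ≤ 1; here Σ = 0.8125 ≤ 1, so such a prefix code exists.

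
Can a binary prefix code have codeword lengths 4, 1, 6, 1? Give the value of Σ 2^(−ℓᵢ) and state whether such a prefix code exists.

With common denominator 2^6 = 64: Σ 2^(−ℓᵢ) = 4/64 + 32/64 + 1/64 + 32/64 = 69/64 = 1.078125.
Kraft's inequality requires Σ ≤ 1; here Σ = 1.078125 > 1, so no such prefix code exists.

1.078125; no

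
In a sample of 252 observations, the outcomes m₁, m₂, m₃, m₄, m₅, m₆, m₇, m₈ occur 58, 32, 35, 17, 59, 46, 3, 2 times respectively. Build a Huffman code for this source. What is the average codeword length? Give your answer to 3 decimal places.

2.643 bits/symbol

Probabilities are the counts divided by 252.
Repeatedly combine the two least-probable nodes; the expected code length is the sum of the merged weights.
merge 1/126 + 1/84 → 5/252
merge 5/252 + 17/252 → 11/126
merge 11/126 + 8/63 → 3/14
merge 5/36 + 23/126 → 9/28
merge 3/14 + 29/126 → 4/9
merge 59/252 + 9/28 → 5/9
merge 4/9 + 5/9 → 1
L = 5/252 + 11/126 + 3/14 + 9/28 + 4/9 + 5/9 + 1 = 37/14 ≈ 2.643 bits/symbol.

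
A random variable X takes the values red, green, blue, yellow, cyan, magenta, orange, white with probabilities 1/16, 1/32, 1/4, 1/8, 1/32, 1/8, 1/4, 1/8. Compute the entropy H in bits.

2.6875 bits

Each probability is a power of 1/2, so log₂(1/p) is an integer.
H = Σ p·log₂(1/p) = 1/16·4 + 1/32·5 + 1/4·2 + 1/8·3 + 1/32·5 + 1/8·3 + 1/4·2 + 1/8·3 = 2.6875 bits.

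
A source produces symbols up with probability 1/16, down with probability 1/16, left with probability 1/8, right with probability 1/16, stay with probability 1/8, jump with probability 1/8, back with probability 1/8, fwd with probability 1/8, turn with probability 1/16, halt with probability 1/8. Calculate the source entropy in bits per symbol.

Each probability is a power of 1/2, so log₂(1/p) is an integer.
H = Σ p·log₂(1/p) = 1/16·4 + 1/16·4 + 1/8·3 + 1/16·4 + 1/8·3 + 1/8·3 + 1/8·3 + 1/8·3 + 1/16·4 + 1/8·3 = 3.25 bits.

3.25 bits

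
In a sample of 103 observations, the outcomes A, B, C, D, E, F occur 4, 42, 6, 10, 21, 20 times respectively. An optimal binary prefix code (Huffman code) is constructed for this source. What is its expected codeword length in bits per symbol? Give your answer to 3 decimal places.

2.272 bits/symbol

Probabilities are the counts divided by 103.
Repeatedly combine the two least-probable nodes; the expected code length is the sum of the merged weights.
merge 4/103 + 6/103 → 10/103
merge 10/103 + 10/103 → 20/103
merge 20/103 + 20/103 → 40/103
merge 21/103 + 40/103 → 61/103
merge 42/103 + 61/103 → 1
L = 10/103 + 20/103 + 40/103 + 61/103 + 1 = 234/103 ≈ 2.272 bits/symbol.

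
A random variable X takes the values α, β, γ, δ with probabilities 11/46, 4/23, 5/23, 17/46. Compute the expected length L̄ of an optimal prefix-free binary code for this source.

2 bits/symbol

Repeatedly combine the two least-probable nodes; the expected code length is the sum of the merged weights.
merge 4/23 + 5/23 → 9/23
merge 11/46 + 17/46 → 14/23
merge 9/23 + 14/23 → 1
L = 9/23 + 14/23 + 1 = 2 bits/symbol.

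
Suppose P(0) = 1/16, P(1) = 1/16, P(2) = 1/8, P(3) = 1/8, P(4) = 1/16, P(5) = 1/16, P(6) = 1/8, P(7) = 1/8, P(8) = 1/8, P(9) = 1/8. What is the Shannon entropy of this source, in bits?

3.25 bits

Each probability is a power of 1/2, so log₂(1/p) is an integer.
H = Σ p·log₂(1/p) = 1/16·4 + 1/16·4 + 1/8·3 + 1/8·3 + 1/16·4 + 1/16·4 + 1/8·3 + 1/8·3 + 1/8·3 + 1/8·3 = 3.25 bits.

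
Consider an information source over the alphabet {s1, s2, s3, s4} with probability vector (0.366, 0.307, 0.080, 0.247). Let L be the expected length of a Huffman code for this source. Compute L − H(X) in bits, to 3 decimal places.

Entropy H = −Σ p log₂ p ≈ 1.8436 bits.
Huffman merges: 2/25+247/1000→327/1000; 307/1000+327/1000→317/500; 183/500+317/500→1. L = 1961/1000 ≈ 1.9610.
L − H = 1.9610 − 1.8436 = 0.117 bits.

0.117 bits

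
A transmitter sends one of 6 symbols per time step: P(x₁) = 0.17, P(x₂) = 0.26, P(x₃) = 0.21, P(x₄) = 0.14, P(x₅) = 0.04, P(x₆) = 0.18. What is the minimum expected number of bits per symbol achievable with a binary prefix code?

2.53 bits/symbol

Repeatedly combine the two least-probable nodes; the expected code length is the sum of the merged weights.
merge 1/25 + 7/50 → 9/50
merge 17/100 + 9/50 → 7/20
merge 9/50 + 21/100 → 39/100
merge 13/50 + 7/20 → 61/100
merge 39/100 + 61/100 → 1
L = 9/50 + 7/20 + 39/100 + 61/100 + 1 = 253/100 = 2.53 bits/symbol.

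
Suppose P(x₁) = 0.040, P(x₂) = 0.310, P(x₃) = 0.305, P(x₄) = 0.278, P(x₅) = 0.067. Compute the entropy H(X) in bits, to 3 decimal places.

2.007 bits

H = −Σ pᵢ log₂ pᵢ.
−0.040·log₂(0.040) = 0.1858
−0.310·log₂(0.310) = 0.5238
−0.305·log₂(0.305) = 0.5225
−0.278·log₂(0.278) = 0.5134
−0.067·log₂(0.067) = 0.2613
Sum ≈ 2.0068 → 2.007 bits.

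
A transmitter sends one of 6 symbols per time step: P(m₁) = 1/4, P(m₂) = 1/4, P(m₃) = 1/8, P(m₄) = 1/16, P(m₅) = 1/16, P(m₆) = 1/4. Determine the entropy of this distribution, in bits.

Each probability is a power of 1/2, so log₂(1/p) is an integer.
H = Σ p·log₂(1/p) = 1/4·2 + 1/4·2 + 1/8·3 + 1/16·4 + 1/16·4 + 1/4·2 = 2.375 bits.

2.375 bits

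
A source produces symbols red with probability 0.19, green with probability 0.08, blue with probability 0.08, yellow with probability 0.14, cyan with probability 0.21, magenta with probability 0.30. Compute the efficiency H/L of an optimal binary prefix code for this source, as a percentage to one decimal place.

Entropy H = −Σ p log₂ p ≈ 2.4293 bits.
Huffman merges: 2/25+2/25→4/25; 7/50+4/25→3/10; 19/100+21/100→2/5; 3/10+3/10→3/5; 2/5+3/5→1. L = 123/50 ≈ 2.4600.
Efficiency = H/L = 2.4293/2.4600 = 98.8%.

98.8%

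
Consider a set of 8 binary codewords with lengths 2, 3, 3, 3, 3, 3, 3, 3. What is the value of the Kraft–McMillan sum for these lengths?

1.125

With common denominator 2^3 = 8: Σ 2^(−ℓᵢ) = 2/8 + 1/8 + 1/8 + 1/8 + 1/8 + 1/8 + 1/8 + 1/8 = 9/8 = 1.125.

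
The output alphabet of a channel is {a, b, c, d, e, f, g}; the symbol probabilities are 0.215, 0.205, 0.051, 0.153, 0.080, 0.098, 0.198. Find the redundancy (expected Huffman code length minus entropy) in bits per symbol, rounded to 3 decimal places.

Entropy H = −Σ p log₂ p ≈ 2.6613 bits.
Huffman merges: 51/1000+2/25→131/1000; 49/500+131/1000→229/1000; 153/1000+99/500→351/1000; 41/200+43/200→21/50; 229/1000+351/1000→29/50; 21/50+29/50→1. L = 2711/1000 ≈ 2.7110.
L − H = 2.7110 − 2.6613 = 0.050 bits.

0.050 bits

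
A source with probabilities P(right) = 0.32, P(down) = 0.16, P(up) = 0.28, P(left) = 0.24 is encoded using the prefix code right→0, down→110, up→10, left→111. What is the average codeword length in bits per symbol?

L̄ = Σ pᵢ·ℓᵢ = 0.32·1 + 0.16·3 + 0.28·2 + 0.24·3 = 2.08 bits/symbol.

2.08 bits/symbol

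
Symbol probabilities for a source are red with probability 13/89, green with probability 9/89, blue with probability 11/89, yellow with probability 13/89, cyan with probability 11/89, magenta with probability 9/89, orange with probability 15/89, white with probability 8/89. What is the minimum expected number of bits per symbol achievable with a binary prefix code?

Repeatedly combine the two least-probable nodes; the expected code length is the sum of the merged weights.
merge 8/89 + 9/89 → 17/89
merge 9/89 + 11/89 → 20/89
merge 11/89 + 13/89 → 24/89
merge 13/89 + 15/89 → 28/89
merge 17/89 + 20/89 → 37/89
merge 24/89 + 28/89 → 52/89
merge 37/89 + 52/89 → 1
L = 17/89 + 20/89 + 24/89 + 28/89 + 37/89 + 52/89 + 1 = 3 bits/symbol.

3 bits/symbol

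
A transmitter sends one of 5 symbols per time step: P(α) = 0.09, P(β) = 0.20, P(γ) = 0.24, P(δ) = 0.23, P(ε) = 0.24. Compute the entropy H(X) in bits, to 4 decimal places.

H = −Σ pᵢ log₂ pᵢ.
−0.09·log₂(0.09) = 0.3127
−0.20·log₂(0.20) = 0.4644
−0.24·log₂(0.24) = 0.4941
−0.23·log₂(0.23) = 0.4877
−0.24·log₂(0.24) = 0.4941
Sum ≈ 2.2530 → 2.2530 bits.

2.2530 bits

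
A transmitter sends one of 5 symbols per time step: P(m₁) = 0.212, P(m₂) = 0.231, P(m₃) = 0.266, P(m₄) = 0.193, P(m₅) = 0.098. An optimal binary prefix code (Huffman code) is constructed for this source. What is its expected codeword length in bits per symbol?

Repeatedly combine the two least-probable nodes; the expected code length is the sum of the merged weights.
merge 49/500 + 193/1000 → 291/1000
merge 53/250 + 231/1000 → 443/1000
merge 133/500 + 291/1000 → 557/1000
merge 443/1000 + 557/1000 → 1
L = 291/1000 + 443/1000 + 557/1000 + 1 = 2291/1000 = 2.291 bits/symbol.

2.291 bits/symbol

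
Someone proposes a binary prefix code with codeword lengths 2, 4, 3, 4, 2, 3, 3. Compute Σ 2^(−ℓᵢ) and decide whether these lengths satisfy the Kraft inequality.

With common denominator 2^4 = 16: Σ 2^(−ℓᵢ) = 4/16 + 1/16 + 2/16 + 1/16 + 4/16 + 2/16 + 2/16 = 16/16 = 1.
Kraft's inequality requires Σ ≤ 1; here Σ = 1 ≤ 1, so such a prefix code exists.

1; yes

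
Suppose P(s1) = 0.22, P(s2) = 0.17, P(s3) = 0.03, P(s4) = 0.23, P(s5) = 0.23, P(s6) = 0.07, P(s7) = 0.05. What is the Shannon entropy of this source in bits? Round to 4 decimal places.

H = −Σ pᵢ log₂ pᵢ.
−0.22·log₂(0.22) = 0.4806
−0.17·log₂(0.17) = 0.4346
−0.03·log₂(0.03) = 0.1518
−0.23·log₂(0.23) = 0.4877
−0.23·log₂(0.23) = 0.4877
−0.07·log₂(0.07) = 0.2686
−0.05·log₂(0.05) = 0.2161
Sum ≈ 2.5269 → 2.5269 bits.

2.5269 bits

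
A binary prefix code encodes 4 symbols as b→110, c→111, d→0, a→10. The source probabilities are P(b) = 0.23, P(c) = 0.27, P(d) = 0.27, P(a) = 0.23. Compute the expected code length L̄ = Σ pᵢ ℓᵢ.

2.23 bits/symbol

L̄ = Σ pᵢ·ℓᵢ = 0.23·3 + 0.27·3 + 0.27·1 + 0.23·2 = 2.23 bits/symbol.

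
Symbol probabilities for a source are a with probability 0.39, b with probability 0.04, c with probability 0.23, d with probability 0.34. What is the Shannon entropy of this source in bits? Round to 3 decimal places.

1.732 bits

H = −Σ pᵢ log₂ pᵢ.
−0.39·log₂(0.39) = 0.5298
−0.04·log₂(0.04) = 0.1858
−0.23·log₂(0.23) = 0.4877
−0.34·log₂(0.34) = 0.5292
Sum ≈ 1.7324 → 1.732 bits.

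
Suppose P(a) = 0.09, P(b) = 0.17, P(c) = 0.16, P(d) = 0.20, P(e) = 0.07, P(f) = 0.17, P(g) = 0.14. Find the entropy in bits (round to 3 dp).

2.735 bits

H = −Σ pᵢ log₂ pᵢ.
−0.09·log₂(0.09) = 0.3127
−0.17·log₂(0.17) = 0.4346
−0.16·log₂(0.16) = 0.4230
−0.20·log₂(0.20) = 0.4644
−0.07·log₂(0.07) = 0.2686
−0.17·log₂(0.17) = 0.4346
−0.14·log₂(0.14) = 0.3971
Sum ≈ 2.7349 → 2.735 bits.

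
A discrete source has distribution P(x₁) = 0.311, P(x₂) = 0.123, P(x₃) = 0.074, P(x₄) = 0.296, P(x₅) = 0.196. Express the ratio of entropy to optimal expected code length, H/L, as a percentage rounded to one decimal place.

Entropy H = −Σ p log₂ p ≈ 2.1546 bits.
Huffman merges: 37/500+123/1000→197/1000; 49/250+197/1000→393/1000; 37/125+311/1000→607/1000; 393/1000+607/1000→1. L = 2197/1000 ≈ 2.1970.
Efficiency = H/L = 2.1546/2.1970 = 98.1%.

98.1%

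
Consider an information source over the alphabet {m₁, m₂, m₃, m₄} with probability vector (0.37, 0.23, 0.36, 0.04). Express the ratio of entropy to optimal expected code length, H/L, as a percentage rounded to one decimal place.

91.3%

Entropy H = −Σ p log₂ p ≈ 1.7348 bits.
Huffman merges: 1/25+23/100→27/100; 27/100+9/25→63/100; 37/100+63/100→1. L = 19/10 ≈ 1.9000.
Efficiency = H/L = 1.7348/1.9000 = 91.3%.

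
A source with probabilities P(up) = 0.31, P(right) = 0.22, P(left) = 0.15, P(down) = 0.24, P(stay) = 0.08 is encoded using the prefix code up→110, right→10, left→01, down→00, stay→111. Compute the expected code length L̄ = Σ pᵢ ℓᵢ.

2.39 bits/symbol

L̄ = Σ pᵢ·ℓᵢ = 0.31·3 + 0.22·2 + 0.15·2 + 0.24·2 + 0.08·3 = 2.39 bits/symbol.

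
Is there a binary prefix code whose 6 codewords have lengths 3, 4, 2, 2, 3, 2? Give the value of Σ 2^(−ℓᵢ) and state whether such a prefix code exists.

With common denominator 2^4 = 16: Σ 2^(−ℓᵢ) = 2/16 + 1/16 + 4/16 + 4/16 + 2/16 + 4/16 = 17/16 = 1.0625.
Kraft's inequality requires Σ ≤ 1; here Σ = 1.0625 > 1, so no such prefix code exists.

1.0625; no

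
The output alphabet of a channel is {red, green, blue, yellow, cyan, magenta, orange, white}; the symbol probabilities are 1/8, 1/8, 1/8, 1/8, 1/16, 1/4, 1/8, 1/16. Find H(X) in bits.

2.875 bits

Each probability is a power of 1/2, so log₂(1/p) is an integer.
H = Σ p·log₂(1/p) = 1/8·3 + 1/8·3 + 1/8·3 + 1/8·3 + 1/16·4 + 1/4·2 + 1/8·3 + 1/16·4 = 2.875 bits.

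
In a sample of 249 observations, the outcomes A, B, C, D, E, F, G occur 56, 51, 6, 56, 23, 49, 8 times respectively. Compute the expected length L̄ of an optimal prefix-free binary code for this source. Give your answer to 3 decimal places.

2.550 bits/symbol

Probabilities are the counts divided by 249.
Repeatedly combine the two least-probable nodes; the expected code length is the sum of the merged weights.
merge 2/83 + 8/249 → 14/249
merge 14/249 + 23/249 → 37/249
merge 37/249 + 49/249 → 86/249
merge 17/83 + 56/249 → 107/249
merge 56/249 + 86/249 → 142/249
merge 107/249 + 142/249 → 1
L = 14/249 + 37/249 + 86/249 + 107/249 + 142/249 + 1 = 635/249 ≈ 2.550 bits/symbol.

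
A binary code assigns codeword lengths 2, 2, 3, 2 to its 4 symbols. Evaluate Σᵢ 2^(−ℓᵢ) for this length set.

0.875

With common denominator 2^3 = 8: Σ 2^(−ℓᵢ) = 2/8 + 2/8 + 1/8 + 2/8 = 7/8 = 0.875.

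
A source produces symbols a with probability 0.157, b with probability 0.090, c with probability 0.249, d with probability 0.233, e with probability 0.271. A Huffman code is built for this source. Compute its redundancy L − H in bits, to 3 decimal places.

Entropy H = −Σ p log₂ p ≈ 2.2316 bits.
Huffman merges: 9/100+157/1000→247/1000; 233/1000+247/1000→12/25; 249/1000+271/1000→13/25; 12/25+13/25→1. L = 2247/1000 ≈ 2.2470.
L − H = 2.2470 − 2.2316 = 0.015 bits.

0.015 bits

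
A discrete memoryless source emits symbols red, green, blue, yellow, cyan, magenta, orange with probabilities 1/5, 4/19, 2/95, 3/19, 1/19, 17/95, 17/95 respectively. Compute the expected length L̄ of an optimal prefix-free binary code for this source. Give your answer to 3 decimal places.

2.663 bits/symbol

Repeatedly combine the two least-probable nodes; the expected code length is the sum of the merged weights.
merge 2/95 + 1/19 → 7/95
merge 7/95 + 3/19 → 22/95
merge 17/95 + 17/95 → 34/95
merge 1/5 + 4/19 → 39/95
merge 22/95 + 34/95 → 56/95
merge 39/95 + 56/95 → 1
L = 7/95 + 22/95 + 34/95 + 39/95 + 56/95 + 1 = 253/95 ≈ 2.663 bits/symbol.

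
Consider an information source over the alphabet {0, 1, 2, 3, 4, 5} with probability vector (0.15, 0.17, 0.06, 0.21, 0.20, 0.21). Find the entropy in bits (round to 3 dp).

H = −Σ pᵢ log₂ pᵢ.
−0.15·log₂(0.15) = 0.4105
−0.17·log₂(0.17) = 0.4346
−0.06·log₂(0.06) = 0.2435
−0.21·log₂(0.21) = 0.4728
−0.20·log₂(0.20) = 0.4644
−0.21·log₂(0.21) = 0.4728
Sum ≈ 2.4987 → 2.499 bits.

2.499 bits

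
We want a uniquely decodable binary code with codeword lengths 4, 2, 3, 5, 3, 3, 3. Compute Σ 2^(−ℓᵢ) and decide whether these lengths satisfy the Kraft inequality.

0.84375; yes

With common denominator 2^5 = 32: Σ 2^(−ℓᵢ) = 2/32 + 8/32 + 4/32 + 1/32 + 4/32 + 4/32 + 4/32 = 27/32 = 0.84375.
Kraft's inequality requires Σ ≤ 1; here Σ = 0.84375 ≤ 1, so such a prefix code exists.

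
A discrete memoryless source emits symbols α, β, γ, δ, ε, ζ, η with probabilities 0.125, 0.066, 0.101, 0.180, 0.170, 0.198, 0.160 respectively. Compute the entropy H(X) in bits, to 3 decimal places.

2.733 bits

H = −Σ pᵢ log₂ pᵢ.
−0.125·log₂(0.125) = 0.3750
−0.066·log₂(0.066) = 0.2588
−0.101·log₂(0.101) = 0.3341
−0.180·log₂(0.180) = 0.4453
−0.170·log₂(0.170) = 0.4346
−0.198·log₂(0.198) = 0.4626
−0.160·log₂(0.160) = 0.4230
Sum ≈ 2.7334 → 2.733 bits.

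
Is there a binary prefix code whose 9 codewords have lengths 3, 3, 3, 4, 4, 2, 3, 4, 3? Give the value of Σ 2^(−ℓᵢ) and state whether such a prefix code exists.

With common denominator 2^4 = 16: Σ 2^(−ℓᵢ) = 2/16 + 2/16 + 2/16 + 1/16 + 1/16 + 4/16 + 2/16 + 1/16 + 2/16 = 17/16 = 1.0625.
Kraft's inequality requires Σ ≤ 1; here Σ = 1.0625 > 1, so no such prefix code exists.

1.0625; no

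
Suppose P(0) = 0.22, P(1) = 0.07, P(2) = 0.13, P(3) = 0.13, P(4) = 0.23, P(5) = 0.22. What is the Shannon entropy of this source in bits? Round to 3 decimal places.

2.483 bits

H = −Σ pᵢ log₂ pᵢ.
−0.22·log₂(0.22) = 0.4806
−0.07·log₂(0.07) = 0.2686
−0.13·log₂(0.13) = 0.3826
−0.13·log₂(0.13) = 0.3826
−0.23·log₂(0.23) = 0.4877
−0.22·log₂(0.22) = 0.4806
Sum ≈ 2.4827 → 2.483 bits.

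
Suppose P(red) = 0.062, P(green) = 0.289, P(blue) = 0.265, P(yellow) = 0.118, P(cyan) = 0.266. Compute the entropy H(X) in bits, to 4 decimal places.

H = −Σ pᵢ log₂ pᵢ.
−0.062·log₂(0.062) = 0.2487
−0.289·log₂(0.289) = 0.5176
−0.265·log₂(0.265) = 0.5077
−0.118·log₂(0.118) = 0.3638
−0.266·log₂(0.266) = 0.5082
Sum ≈ 2.1460 → 2.1460 bits.

2.1460 bits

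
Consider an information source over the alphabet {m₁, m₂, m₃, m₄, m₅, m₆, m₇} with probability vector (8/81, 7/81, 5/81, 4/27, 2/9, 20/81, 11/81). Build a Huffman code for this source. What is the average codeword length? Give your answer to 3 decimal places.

2.679 bits/symbol

Repeatedly combine the two least-probable nodes; the expected code length is the sum of the merged weights.
merge 5/81 + 7/81 → 4/27
merge 8/81 + 11/81 → 19/81
merge 4/27 + 4/27 → 8/27
merge 2/9 + 19/81 → 37/81
merge 20/81 + 8/27 → 44/81
merge 37/81 + 44/81 → 1
L = 4/27 + 19/81 + 8/27 + 37/81 + 44/81 + 1 = 217/81 ≈ 2.679 bits/symbol.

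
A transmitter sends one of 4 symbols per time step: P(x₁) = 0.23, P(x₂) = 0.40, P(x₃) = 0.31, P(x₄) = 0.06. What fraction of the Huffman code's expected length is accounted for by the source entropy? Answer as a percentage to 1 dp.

Entropy H = −Σ p log₂ p ≈ 1.7838 bits.
Huffman merges: 3/50+23/100→29/100; 29/100+31/100→3/5; 2/5+3/5→1. L = 189/100 ≈ 1.8900.
Efficiency = H/L = 1.7838/1.8900 = 94.4%.

94.4%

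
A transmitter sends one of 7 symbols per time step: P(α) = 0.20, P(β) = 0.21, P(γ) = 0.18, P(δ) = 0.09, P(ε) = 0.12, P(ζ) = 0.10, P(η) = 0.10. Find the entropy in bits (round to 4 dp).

H = −Σ pᵢ log₂ pᵢ.
−0.20·log₂(0.20) = 0.4644
−0.21·log₂(0.21) = 0.4728
−0.18·log₂(0.18) = 0.4453
−0.09·log₂(0.09) = 0.3127
−0.12·log₂(0.12) = 0.3671
−0.10·log₂(0.10) = 0.3322
−0.10·log₂(0.10) = 0.3322
Sum ≈ 2.7266 → 2.7266 bits.

2.7266 bits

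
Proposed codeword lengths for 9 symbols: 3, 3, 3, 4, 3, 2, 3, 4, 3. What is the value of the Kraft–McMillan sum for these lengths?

With common denominator 2^4 = 16: Σ 2^(−ℓᵢ) = 2/16 + 2/16 + 2/16 + 1/16 + 2/16 + 4/16 + 2/16 + 1/16 + 2/16 = 18/16 = 1.125.

1.125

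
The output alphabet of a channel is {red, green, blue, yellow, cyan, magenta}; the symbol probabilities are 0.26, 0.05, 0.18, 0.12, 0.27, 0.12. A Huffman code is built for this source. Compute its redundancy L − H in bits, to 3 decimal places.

0.049 bits

Entropy H = −Σ p log₂ p ≈ 2.4108 bits.
Huffman merges: 1/20+3/25→17/100; 3/25+17/100→29/100; 9/50+13/50→11/25; 27/100+29/100→14/25; 11/25+14/25→1. L = 123/50 ≈ 2.4600.
L − H = 2.4600 − 2.4108 = 0.049 bits.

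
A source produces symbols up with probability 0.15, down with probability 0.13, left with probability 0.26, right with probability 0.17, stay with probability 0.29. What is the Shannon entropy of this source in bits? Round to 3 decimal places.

H = −Σ pᵢ log₂ pᵢ.
−0.15·log₂(0.15) = 0.4105
−0.13·log₂(0.13) = 0.3826
−0.26·log₂(0.26) = 0.5053
−0.17·log₂(0.17) = 0.4346
−0.29·log₂(0.29) = 0.5179
Sum ≈ 2.2510 → 2.251 bits.

2.251 bits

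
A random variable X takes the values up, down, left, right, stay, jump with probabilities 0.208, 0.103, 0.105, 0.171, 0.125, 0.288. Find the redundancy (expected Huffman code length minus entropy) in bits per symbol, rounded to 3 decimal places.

Entropy H = −Σ p log₂ p ≈ 2.4783 bits.
Huffman merges: 103/1000+21/200→26/125; 1/8+171/1000→37/125; 26/125+26/125→52/125; 36/125+37/125→73/125; 52/125+73/125→1. L = 313/125 ≈ 2.5040.
L − H = 2.5040 − 2.4783 = 0.026 bits.

0.026 bits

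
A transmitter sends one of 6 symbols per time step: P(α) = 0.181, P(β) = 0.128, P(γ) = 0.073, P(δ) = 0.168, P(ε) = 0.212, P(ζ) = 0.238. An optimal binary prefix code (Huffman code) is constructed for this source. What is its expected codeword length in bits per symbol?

Repeatedly combine the two least-probable nodes; the expected code length is the sum of the merged weights.
merge 73/1000 + 16/125 → 201/1000
merge 21/125 + 181/1000 → 349/1000
merge 201/1000 + 53/250 → 413/1000
merge 119/500 + 349/1000 → 587/1000
merge 413/1000 + 587/1000 → 1
L = 201/1000 + 349/1000 + 413/1000 + 587/1000 + 1 = 51/20 = 2.55 bits/symbol.

2.55 bits/symbol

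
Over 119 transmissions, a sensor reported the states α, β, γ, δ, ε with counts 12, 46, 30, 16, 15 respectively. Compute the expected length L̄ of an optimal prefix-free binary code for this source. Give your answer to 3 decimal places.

Probabilities are the counts divided by 119.
Repeatedly combine the two least-probable nodes; the expected code length is the sum of the merged weights.
merge 12/119 + 15/119 → 27/119
merge 16/119 + 27/119 → 43/119
merge 30/119 + 43/119 → 73/119
merge 46/119 + 73/119 → 1
L = 27/119 + 43/119 + 73/119 + 1 = 262/119 ≈ 2.202 bits/symbol.

2.202 bits/symbol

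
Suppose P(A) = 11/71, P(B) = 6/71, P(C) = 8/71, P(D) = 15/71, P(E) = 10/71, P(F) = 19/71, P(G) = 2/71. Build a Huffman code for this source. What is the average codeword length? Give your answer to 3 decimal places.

Repeatedly combine the two least-probable nodes; the expected code length is the sum of the merged weights.
merge 2/71 + 6/71 → 8/71
merge 8/71 + 8/71 → 16/71
merge 10/71 + 11/71 → 21/71
merge 15/71 + 16/71 → 31/71
merge 19/71 + 21/71 → 40/71
merge 31/71 + 40/71 → 1
L = 8/71 + 16/71 + 21/71 + 31/71 + 40/71 + 1 = 187/71 ≈ 2.634 bits/symbol.

2.634 bits/symbol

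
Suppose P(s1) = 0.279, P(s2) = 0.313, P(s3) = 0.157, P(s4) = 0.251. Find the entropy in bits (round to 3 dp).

1.958 bits

H = −Σ pᵢ log₂ pᵢ.
−0.279·log₂(0.279) = 0.5138
−0.313·log₂(0.313) = 0.5245
−0.157·log₂(0.157) = 0.4194
−0.251·log₂(0.251) = 0.5006
Sum ≈ 1.9583 → 1.958 bits.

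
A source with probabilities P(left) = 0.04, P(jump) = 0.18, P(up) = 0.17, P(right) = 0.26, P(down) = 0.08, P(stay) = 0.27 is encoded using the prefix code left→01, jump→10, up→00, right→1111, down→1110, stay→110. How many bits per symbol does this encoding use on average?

L̄ = Σ pᵢ·ℓᵢ = 0.04·2 + 0.18·2 + 0.17·2 + 0.26·4 + 0.08·4 + 0.27·3 = 2.95 bits/symbol.

2.95 bits/symbol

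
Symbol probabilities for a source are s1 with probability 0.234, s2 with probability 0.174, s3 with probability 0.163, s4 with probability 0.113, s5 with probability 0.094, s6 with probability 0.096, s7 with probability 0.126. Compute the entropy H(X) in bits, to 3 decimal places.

2.733 bits

H = −Σ pᵢ log₂ pᵢ.
−0.234·log₂(0.234) = 0.4903
−0.174·log₂(0.174) = 0.4390
−0.163·log₂(0.163) = 0.4266
−0.113·log₂(0.113) = 0.3555
−0.094·log₂(0.094) = 0.3207
−0.096·log₂(0.096) = 0.3246
−0.126·log₂(0.126) = 0.3766
Sum ≈ 2.7331 → 2.733 bits.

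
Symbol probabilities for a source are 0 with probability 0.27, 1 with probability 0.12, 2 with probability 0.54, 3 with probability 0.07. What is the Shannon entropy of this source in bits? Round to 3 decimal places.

H = −Σ pᵢ log₂ pᵢ.
−0.27·log₂(0.27) = 0.5100
−0.12·log₂(0.12) = 0.3671
−0.54·log₂(0.54) = 0.4800
−0.07·log₂(0.07) = 0.2686
Sum ≈ 1.6257 → 1.626 bits.

1.626 bits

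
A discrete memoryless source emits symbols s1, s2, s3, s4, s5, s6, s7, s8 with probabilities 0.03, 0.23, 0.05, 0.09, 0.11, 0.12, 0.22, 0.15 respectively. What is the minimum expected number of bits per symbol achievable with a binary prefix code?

2.8 bits/symbol

Repeatedly combine the two least-probable nodes; the expected code length is the sum of the merged weights.
merge 3/100 + 1/20 → 2/25
merge 2/25 + 9/100 → 17/100
merge 11/100 + 3/25 → 23/100
merge 3/20 + 17/100 → 8/25
merge 11/50 + 23/100 → 9/20
merge 23/100 + 8/25 → 11/20
merge 9/20 + 11/20 → 1
L = 2/25 + 17/100 + 23/100 + 8/25 + 9/20 + 11/20 + 1 = 14/5 = 2.8 bits/symbol.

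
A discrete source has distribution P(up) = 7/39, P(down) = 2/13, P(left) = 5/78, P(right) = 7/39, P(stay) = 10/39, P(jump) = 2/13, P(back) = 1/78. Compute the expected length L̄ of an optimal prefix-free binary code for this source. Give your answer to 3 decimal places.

2.641 bits/symbol

Repeatedly combine the two least-probable nodes; the expected code length is the sum of the merged weights.
merge 1/78 + 5/78 → 1/13
merge 1/13 + 2/13 → 3/13
merge 2/13 + 7/39 → 1/3
merge 7/39 + 3/13 → 16/39
merge 10/39 + 1/3 → 23/39
merge 16/39 + 23/39 → 1
L = 1/13 + 3/13 + 1/3 + 16/39 + 23/39 + 1 = 103/39 ≈ 2.641 bits/symbol.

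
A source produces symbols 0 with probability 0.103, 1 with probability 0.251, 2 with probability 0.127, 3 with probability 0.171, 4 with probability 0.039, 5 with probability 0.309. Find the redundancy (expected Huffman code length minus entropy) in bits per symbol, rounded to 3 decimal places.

Entropy H = −Σ p log₂ p ≈ 2.3582 bits.
Huffman merges: 39/1000+103/1000→71/500; 127/1000+71/500→269/1000; 171/1000+251/1000→211/500; 269/1000+309/1000→289/500; 211/500+289/500→1. L = 2411/1000 ≈ 2.4110.
L − H = 2.4110 − 2.3582 = 0.053 bits.

0.053 bits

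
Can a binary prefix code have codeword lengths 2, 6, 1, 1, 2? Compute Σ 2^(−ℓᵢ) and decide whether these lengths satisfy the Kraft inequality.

1.515625; no

With common denominator 2^6 = 64: Σ 2^(−ℓᵢ) = 16/64 + 1/64 + 32/64 + 32/64 + 16/64 = 97/64 = 1.515625.
Kraft's inequality requires Σ ≤ 1; here Σ = 1.515625 > 1, so no such prefix code exists.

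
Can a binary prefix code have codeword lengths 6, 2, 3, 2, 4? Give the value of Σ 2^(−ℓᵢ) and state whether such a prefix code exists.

0.703125; yes

With common denominator 2^6 = 64: Σ 2^(−ℓᵢ) = 1/64 + 16/64 + 8/64 + 16/64 + 4/64 = 45/64 = 0.703125.
Kraft's inequality requires Σ ≤ 1; here Σ = 0.703125 ≤ 1, so such a prefix code exists.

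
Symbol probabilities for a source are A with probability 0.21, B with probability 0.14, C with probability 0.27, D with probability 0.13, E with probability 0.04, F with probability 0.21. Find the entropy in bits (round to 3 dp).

2.421 bits

H = −Σ pᵢ log₂ pᵢ.
−0.21·log₂(0.21) = 0.4728
−0.14·log₂(0.14) = 0.3971
−0.27·log₂(0.27) = 0.5100
−0.13·log₂(0.13) = 0.3826
−0.04·log₂(0.04) = 0.1858
−0.21·log₂(0.21) = 0.4728
Sum ≈ 2.4212 → 2.421 bits.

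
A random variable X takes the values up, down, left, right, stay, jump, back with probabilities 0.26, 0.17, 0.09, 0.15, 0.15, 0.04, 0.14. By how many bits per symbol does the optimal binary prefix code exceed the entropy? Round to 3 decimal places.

0.044 bits

Entropy H = −Σ p log₂ p ≈ 2.6565 bits.
Huffman merges: 1/25+9/100→13/100; 13/100+7/50→27/100; 3/20+3/20→3/10; 17/100+13/50→43/100; 27/100+3/10→57/100; 43/100+57/100→1. L = 27/10 ≈ 2.7000.
L − H = 2.7000 − 2.6565 = 0.044 bits.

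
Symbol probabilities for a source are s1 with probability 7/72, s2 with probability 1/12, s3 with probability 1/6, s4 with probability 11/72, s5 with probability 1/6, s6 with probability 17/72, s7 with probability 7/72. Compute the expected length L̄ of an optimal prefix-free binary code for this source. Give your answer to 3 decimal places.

Repeatedly combine the two least-probable nodes; the expected code length is the sum of the merged weights.
merge 1/12 + 7/72 → 13/72
merge 7/72 + 11/72 → 1/4
merge 1/6 + 1/6 → 1/3
merge 13/72 + 17/72 → 5/12
merge 1/4 + 1/3 → 7/12
merge 5/12 + 7/12 → 1
L = 13/72 + 1/4 + 1/3 + 5/12 + 7/12 + 1 = 199/72 ≈ 2.764 bits/symbol.

2.764 bits/symbol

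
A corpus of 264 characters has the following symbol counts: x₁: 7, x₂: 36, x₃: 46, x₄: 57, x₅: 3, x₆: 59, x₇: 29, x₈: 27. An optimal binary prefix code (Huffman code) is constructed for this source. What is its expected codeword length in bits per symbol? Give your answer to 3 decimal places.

Probabilities are the counts divided by 264.
Repeatedly combine the two least-probable nodes; the expected code length is the sum of the merged weights.
merge 1/88 + 7/264 → 5/132
merge 5/132 + 9/88 → 37/264
merge 29/264 + 3/22 → 65/264
merge 37/264 + 23/132 → 83/264
merge 19/88 + 59/264 → 29/66
merge 65/264 + 83/264 → 37/66
merge 29/66 + 37/66 → 1
L = 5/132 + 37/264 + 65/264 + 83/264 + 29/66 + 37/66 + 1 = 241/88 ≈ 2.739 bits/symbol.

2.739 bits/symbol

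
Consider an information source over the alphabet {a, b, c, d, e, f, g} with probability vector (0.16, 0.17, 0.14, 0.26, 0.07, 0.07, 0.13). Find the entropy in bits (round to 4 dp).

2.6798 bits

H = −Σ pᵢ log₂ pᵢ.
−0.16·log₂(0.16) = 0.4230
−0.17·log₂(0.17) = 0.4346
−0.14·log₂(0.14) = 0.3971
−0.26·log₂(0.26) = 0.5053
−0.07·log₂(0.07) = 0.2686
−0.07·log₂(0.07) = 0.2686
−0.13·log₂(0.13) = 0.3826
Sum ≈ 2.6798 → 2.6798 bits.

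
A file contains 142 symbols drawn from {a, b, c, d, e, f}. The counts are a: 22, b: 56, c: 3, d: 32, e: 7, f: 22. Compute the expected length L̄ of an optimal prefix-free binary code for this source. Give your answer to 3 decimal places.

2.282 bits/symbol

Probabilities are the counts divided by 142.
Repeatedly combine the two least-probable nodes; the expected code length is the sum of the merged weights.
merge 3/142 + 7/142 → 5/71
merge 5/71 + 11/71 → 16/71
merge 11/71 + 16/71 → 27/71
merge 16/71 + 27/71 → 43/71
merge 28/71 + 43/71 → 1
L = 5/71 + 16/71 + 27/71 + 43/71 + 1 = 162/71 ≈ 2.282 bits/symbol.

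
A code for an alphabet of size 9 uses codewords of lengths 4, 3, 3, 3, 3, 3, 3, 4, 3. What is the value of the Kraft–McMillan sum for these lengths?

With common denominator 2^4 = 16: Σ 2^(−ℓᵢ) = 1/16 + 2/16 + 2/16 + 2/16 + 2/16 + 2/16 + 2/16 + 1/16 + 2/16 = 16/16 = 1.

1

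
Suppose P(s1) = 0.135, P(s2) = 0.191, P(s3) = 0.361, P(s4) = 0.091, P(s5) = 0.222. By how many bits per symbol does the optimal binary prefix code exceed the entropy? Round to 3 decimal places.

0.052 bits

Entropy H = −Σ p log₂ p ≈ 2.1736 bits.
Huffman merges: 91/1000+27/200→113/500; 191/1000+111/500→413/1000; 113/500+361/1000→587/1000; 413/1000+587/1000→1. L = 1113/500 ≈ 2.2260.
L − H = 2.2260 − 2.1736 = 0.052 bits.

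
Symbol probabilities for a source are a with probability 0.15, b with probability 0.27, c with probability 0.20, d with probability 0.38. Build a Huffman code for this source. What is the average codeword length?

1.97 bits/symbol

Repeatedly combine the two least-probable nodes; the expected code length is the sum of the merged weights.
merge 3/20 + 1/5 → 7/20
merge 27/100 + 7/20 → 31/50
merge 19/50 + 31/50 → 1
L = 7/20 + 31/50 + 1 = 197/100 = 1.97 bits/symbol.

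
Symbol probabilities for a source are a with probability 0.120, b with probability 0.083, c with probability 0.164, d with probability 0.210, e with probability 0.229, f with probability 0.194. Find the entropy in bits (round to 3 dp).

2.512 bits

H = −Σ pᵢ log₂ pᵢ.
−0.120·log₂(0.120) = 0.3671
−0.083·log₂(0.083) = 0.2980
−0.164·log₂(0.164) = 0.4278
−0.210·log₂(0.210) = 0.4728
−0.229·log₂(0.229) = 0.4870
−0.194·log₂(0.194) = 0.4590
Sum ≈ 2.5116 → 2.512 bits.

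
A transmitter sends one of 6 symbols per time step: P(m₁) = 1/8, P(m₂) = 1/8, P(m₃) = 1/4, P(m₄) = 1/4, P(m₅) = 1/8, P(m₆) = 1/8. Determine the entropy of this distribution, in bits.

Each probability is a power of 1/2, so log₂(1/p) is an integer.
H = Σ p·log₂(1/p) = 1/8·3 + 1/8·3 + 1/4·2 + 1/4·2 + 1/8·3 + 1/8·3 = 2.5 bits.

2.5 bits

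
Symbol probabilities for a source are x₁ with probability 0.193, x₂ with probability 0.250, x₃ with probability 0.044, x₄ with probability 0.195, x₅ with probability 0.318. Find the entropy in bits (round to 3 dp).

2.142 bits

H = −Σ pᵢ log₂ pᵢ.
−0.193·log₂(0.193) = 0.4581
−0.250·log₂(0.250) = 0.5000
−0.044·log₂(0.044) = 0.1983
−0.195·log₂(0.195) = 0.4599
−0.318·log₂(0.318) = 0.5256
Sum ≈ 2.1419 → 2.142 bits.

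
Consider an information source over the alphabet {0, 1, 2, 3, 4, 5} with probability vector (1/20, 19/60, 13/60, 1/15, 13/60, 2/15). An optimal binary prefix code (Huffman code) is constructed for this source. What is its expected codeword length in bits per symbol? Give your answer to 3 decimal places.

Repeatedly combine the two least-probable nodes; the expected code length is the sum of the merged weights.
merge 1/20 + 1/15 → 7/60
merge 7/60 + 2/15 → 1/4
merge 13/60 + 13/60 → 13/30
merge 1/4 + 19/60 → 17/30
merge 13/30 + 17/30 → 1
L = 7/60 + 1/4 + 13/30 + 17/30 + 1 = 71/30 ≈ 2.367 bits/symbol.

2.367 bits/symbol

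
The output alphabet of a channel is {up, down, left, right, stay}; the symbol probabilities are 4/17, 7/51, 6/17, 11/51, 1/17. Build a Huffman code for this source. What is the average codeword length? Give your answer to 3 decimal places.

Repeatedly combine the two least-probable nodes; the expected code length is the sum of the merged weights.
merge 1/17 + 7/51 → 10/51
merge 10/51 + 11/51 → 7/17
merge 4/17 + 6/17 → 10/17
merge 7/17 + 10/17 → 1
L = 10/51 + 7/17 + 10/17 + 1 = 112/51 ≈ 2.196 bits/symbol.

2.196 bits/symbol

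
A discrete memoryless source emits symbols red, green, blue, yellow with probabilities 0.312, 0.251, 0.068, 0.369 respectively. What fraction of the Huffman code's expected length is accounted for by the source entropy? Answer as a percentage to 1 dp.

Entropy H = −Σ p log₂ p ≈ 1.8193 bits.
Huffman merges: 17/250+251/1000→319/1000; 39/125+319/1000→631/1000; 369/1000+631/1000→1. L = 39/20 ≈ 1.9500.
Efficiency = H/L = 1.8193/1.9500 = 93.3%.

93.3%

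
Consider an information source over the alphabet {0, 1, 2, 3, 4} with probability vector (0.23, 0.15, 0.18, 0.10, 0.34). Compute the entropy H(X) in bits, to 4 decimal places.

2.2049 bits

H = −Σ pᵢ log₂ pᵢ.
−0.23·log₂(0.23) = 0.4877
−0.15·log₂(0.15) = 0.4105
−0.18·log₂(0.18) = 0.4453
−0.10·log₂(0.10) = 0.3322
−0.34·log₂(0.34) = 0.5292
Sum ≈ 2.2049 → 2.2049 bits.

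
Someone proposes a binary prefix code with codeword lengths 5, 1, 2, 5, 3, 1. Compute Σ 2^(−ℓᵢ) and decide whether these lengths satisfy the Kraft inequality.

With common denominator 2^5 = 32: Σ 2^(−ℓᵢ) = 1/32 + 16/32 + 8/32 + 1/32 + 4/32 + 16/32 = 46/32 = 1.4375.
Kraft's inequality requires Σ ≤ 1; here Σ = 1.4375 > 1, so no such prefix code exists.

1.4375; no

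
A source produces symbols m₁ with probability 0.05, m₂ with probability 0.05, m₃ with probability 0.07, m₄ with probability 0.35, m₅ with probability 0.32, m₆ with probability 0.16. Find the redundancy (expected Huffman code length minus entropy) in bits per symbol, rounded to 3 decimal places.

0.070 bits

Entropy H = −Σ p log₂ p ≈ 2.1799 bits.
Huffman merges: 1/20+1/20→1/10; 7/100+1/10→17/100; 4/25+17/100→33/100; 8/25+33/100→13/20; 7/20+13/20→1. L = 9/4 ≈ 2.2500.
L − H = 2.2500 − 2.1799 = 0.070 bits.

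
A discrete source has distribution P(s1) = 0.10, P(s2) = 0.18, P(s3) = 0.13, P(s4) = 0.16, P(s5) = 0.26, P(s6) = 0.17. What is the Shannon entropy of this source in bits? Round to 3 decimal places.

H = −Σ pᵢ log₂ pᵢ.
−0.10·log₂(0.10) = 0.3322
−0.18·log₂(0.18) = 0.4453
−0.13·log₂(0.13) = 0.3826
−0.16·log₂(0.16) = 0.4230
−0.26·log₂(0.26) = 0.5053
−0.17·log₂(0.17) = 0.4346
Sum ≈ 2.5230 → 2.523 bits.

2.523 bits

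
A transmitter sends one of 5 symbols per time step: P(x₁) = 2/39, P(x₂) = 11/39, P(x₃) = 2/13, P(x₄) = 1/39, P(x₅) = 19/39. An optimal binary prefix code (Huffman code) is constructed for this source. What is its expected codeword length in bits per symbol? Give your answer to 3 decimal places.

1.821 bits/symbol

Repeatedly combine the two least-probable nodes; the expected code length is the sum of the merged weights.
merge 1/39 + 2/39 → 1/13
merge 1/13 + 2/13 → 3/13
merge 3/13 + 11/39 → 20/39
merge 19/39 + 20/39 → 1
L = 1/13 + 3/13 + 20/39 + 1 = 71/39 ≈ 1.821 bits/symbol.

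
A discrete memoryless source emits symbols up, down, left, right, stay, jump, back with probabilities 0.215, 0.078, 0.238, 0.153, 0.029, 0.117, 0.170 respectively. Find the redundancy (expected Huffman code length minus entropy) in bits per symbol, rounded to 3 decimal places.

Entropy H = −Σ p log₂ p ≈ 2.6160 bits.
Huffman merges: 29/1000+39/500→107/1000; 107/1000+117/1000→28/125; 153/1000+17/100→323/1000; 43/200+28/125→439/1000; 119/500+323/1000→561/1000; 439/1000+561/1000→1. L = 1327/500 ≈ 2.6540.
L − H = 2.6540 − 2.6160 = 0.038 bits.

0.038 bits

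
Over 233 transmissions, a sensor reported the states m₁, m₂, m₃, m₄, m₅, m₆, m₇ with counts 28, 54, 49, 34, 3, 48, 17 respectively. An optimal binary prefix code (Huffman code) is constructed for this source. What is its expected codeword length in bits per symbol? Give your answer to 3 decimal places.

2.644 bits/symbol

Probabilities are the counts divided by 233.
Repeatedly combine the two least-probable nodes; the expected code length is the sum of the merged weights.
merge 3/233 + 17/233 → 20/233
merge 20/233 + 28/233 → 48/233
merge 34/233 + 48/233 → 82/233
merge 48/233 + 49/233 → 97/233
merge 54/233 + 82/233 → 136/233
merge 97/233 + 136/233 → 1
L = 20/233 + 48/233 + 82/233 + 97/233 + 136/233 + 1 = 616/233 ≈ 2.644 bits/symbol.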